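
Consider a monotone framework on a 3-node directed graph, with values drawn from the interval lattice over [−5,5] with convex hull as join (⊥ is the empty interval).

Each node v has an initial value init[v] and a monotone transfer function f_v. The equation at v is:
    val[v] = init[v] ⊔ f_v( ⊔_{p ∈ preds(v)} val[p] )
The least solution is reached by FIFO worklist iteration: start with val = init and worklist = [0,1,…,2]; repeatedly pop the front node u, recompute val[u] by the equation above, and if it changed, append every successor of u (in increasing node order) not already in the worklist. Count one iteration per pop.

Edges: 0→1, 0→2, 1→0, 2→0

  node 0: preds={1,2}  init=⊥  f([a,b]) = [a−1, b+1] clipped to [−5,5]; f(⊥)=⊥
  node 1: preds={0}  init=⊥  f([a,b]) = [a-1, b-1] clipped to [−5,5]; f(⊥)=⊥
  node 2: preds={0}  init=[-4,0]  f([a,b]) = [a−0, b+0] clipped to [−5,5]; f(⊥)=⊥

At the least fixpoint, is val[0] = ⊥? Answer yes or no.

no

Trace (16 dequeues):
  [1] u=0 | in [-4,0] | out [-5,1] | prev ⊥ | push {}
  [2] u=1 | in [-5,1] | out [-5,0] | prev ⊥ | push {0}
  [3] u=2 | in [-5,1] | out [-5,1] | prev [-4,0] | push {}
  [4] u=0 | in [-5,1] | out [-5,2] | prev [-5,1] | push {1,2}
  [5] u=1 | in [-5,2] | out [-5,1] | prev [-5,0] | push {0}
  [6] u=2 | in [-5,2] | out [-5,2] | prev [-5,1] | push {}
  [7] u=0 | in [-5,2] | out [-5,3] | prev [-5,2] | push {1,2}
  [8] u=1 | in [-5,3] | out [-5,2] | prev [-5,1] | push {0}
  [9] u=2 | in [-5,3] | out [-5,3] | prev [-5,2] | push {}
  [10] u=0 | in [-5,3] | out [-5,4] | prev [-5,3] | push {1,2}
  [11] u=1 | in [-5,4] | out [-5,3] | prev [-5,2] | push {0}
  [12] u=2 | in [-5,4] | out [-5,4] | prev [-5,3] | push {}
  [13] u=0 | in [-5,4] | out [-5,5] | prev [-5,4] | push {1,2}
  [14] u=1 | in [-5,5] | out [-5,4] | prev [-5,3] | push {0}
  [15] u=2 | in [-5,5] | out [-5,5] | prev [-5,4] | push {}
  [16] u=0 | in [-5,5] | out [-5,5] | ==

Converged values:
  [0] [-5,5]
  [1] [-5,4]
  [2] [-5,5]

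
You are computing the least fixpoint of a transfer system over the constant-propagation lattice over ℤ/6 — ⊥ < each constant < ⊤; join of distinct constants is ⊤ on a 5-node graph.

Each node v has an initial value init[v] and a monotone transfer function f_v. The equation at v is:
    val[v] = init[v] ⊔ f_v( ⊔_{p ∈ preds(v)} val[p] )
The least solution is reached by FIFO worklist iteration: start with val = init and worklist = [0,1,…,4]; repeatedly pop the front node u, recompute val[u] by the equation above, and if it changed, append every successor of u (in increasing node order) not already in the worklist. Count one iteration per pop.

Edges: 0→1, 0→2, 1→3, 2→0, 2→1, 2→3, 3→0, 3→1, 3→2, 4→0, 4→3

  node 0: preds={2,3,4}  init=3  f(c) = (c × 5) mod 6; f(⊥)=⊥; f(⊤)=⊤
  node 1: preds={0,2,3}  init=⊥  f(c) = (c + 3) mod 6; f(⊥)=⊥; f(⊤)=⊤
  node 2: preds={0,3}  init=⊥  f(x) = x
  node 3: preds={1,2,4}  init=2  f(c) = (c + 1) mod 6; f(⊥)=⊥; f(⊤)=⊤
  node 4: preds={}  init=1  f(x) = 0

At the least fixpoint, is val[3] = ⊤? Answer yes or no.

Iteration log — 9 steps:
  step 1. node 0  ⊔preds=⊤  new=⊤  old=3  +wl: 
  step 2. node 1  ⊔preds=⊤  new=⊤  old=⊥  +wl: 
  step 3. node 2  ⊔preds=⊤  new=⊤  old=⊥  +wl: 0,1
  step 4. node 3  ⊔preds=⊤  new=⊤  old=2  +wl: 2
  step 5. node 4  ⊔preds=⊥  new=⊤  old=1  +wl: 3
  step 6. node 0  ⊔preds=⊤  new=⊤  stable
  step 7. node 1  ⊔preds=⊤  new=⊤  stable
  step 8. node 2  ⊔preds=⊤  new=⊤  stable
  step 9. node 3  ⊔preds=⊤  new=⊤  stable

Least fixpoint reached:
  node 0: ⊤
  node 1: ⊤
  node 2: ⊤
  node 3: ⊤
  node 4: ⊤

yes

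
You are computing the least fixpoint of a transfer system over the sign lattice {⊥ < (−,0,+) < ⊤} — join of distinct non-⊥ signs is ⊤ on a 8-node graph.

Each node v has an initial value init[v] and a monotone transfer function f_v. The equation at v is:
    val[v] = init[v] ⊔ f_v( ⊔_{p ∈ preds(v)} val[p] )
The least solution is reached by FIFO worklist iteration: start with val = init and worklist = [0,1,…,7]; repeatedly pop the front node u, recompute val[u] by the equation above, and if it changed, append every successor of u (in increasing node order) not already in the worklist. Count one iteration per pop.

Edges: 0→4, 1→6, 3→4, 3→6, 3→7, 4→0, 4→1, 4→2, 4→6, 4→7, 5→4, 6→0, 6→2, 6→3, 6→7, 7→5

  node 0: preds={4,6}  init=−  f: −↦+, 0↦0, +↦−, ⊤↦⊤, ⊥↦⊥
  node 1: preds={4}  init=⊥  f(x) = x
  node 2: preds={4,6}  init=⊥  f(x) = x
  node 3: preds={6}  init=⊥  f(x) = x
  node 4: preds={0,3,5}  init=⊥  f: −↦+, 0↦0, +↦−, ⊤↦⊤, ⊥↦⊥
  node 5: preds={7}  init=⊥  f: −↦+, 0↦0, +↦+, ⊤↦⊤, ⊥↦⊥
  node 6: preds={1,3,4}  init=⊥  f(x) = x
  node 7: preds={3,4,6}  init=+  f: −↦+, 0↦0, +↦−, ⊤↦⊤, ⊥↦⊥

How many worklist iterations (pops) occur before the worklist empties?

Trace (24 dequeues):
  [1] u=0 | in ⊥ | out − | ==
  [2] u=1 | in ⊥ | out ⊥ | ==
  [3] u=2 | in ⊥ | out ⊥ | ==
  [4] u=3 | in ⊥ | out ⊥ | ==
  [5] u=4 | in − | out + | prev ⊥ | push {0,1,2}
  [6] u=5 | in + | out + | prev ⊥ | push {4}
  [7] u=6 | in + | out + | prev ⊥ | push {3}
  [8] u=7 | in + | out ⊤ | prev + | push {5}
  [9] u=0 | in + | out − | ==
  [10] u=1 | in + | out + | prev ⊥ | push {6}
  [11] u=2 | in + | out + | prev ⊥ | push {}
  [12] u=4 | in ⊤ | out ⊤ | prev + | push {0,1,2,7}
  [13] u=3 | in + | out + | prev ⊥ | push {4}
  [14] u=5 | in ⊤ | out ⊤ | prev + | push {}
  [15] u=6 | in ⊤ | out ⊤ | prev + | push {3}
  [16] u=0 | in ⊤ | out ⊤ | prev − | push {}
  [17] u=1 | in ⊤ | out ⊤ | prev + | push {6}
  [18] u=2 | in ⊤ | out ⊤ | prev + | push {}
  [19] u=7 | in ⊤ | out ⊤ | ==
  [20] u=4 | in ⊤ | out ⊤ | ==
  [21] u=3 | in ⊤ | out ⊤ | prev + | push {4,7}
  [22] u=6 | in ⊤ | out ⊤ | ==
  [23] u=4 | in ⊤ | out ⊤ | ==
  [24] u=7 | in ⊤ | out ⊤ | ==

Converged values:
  [0] ⊤
  [1] ⊤
  [2] ⊤
  [3] ⊤
  [4] ⊤
  [5] ⊤
  [6] ⊤
  [7] ⊤

24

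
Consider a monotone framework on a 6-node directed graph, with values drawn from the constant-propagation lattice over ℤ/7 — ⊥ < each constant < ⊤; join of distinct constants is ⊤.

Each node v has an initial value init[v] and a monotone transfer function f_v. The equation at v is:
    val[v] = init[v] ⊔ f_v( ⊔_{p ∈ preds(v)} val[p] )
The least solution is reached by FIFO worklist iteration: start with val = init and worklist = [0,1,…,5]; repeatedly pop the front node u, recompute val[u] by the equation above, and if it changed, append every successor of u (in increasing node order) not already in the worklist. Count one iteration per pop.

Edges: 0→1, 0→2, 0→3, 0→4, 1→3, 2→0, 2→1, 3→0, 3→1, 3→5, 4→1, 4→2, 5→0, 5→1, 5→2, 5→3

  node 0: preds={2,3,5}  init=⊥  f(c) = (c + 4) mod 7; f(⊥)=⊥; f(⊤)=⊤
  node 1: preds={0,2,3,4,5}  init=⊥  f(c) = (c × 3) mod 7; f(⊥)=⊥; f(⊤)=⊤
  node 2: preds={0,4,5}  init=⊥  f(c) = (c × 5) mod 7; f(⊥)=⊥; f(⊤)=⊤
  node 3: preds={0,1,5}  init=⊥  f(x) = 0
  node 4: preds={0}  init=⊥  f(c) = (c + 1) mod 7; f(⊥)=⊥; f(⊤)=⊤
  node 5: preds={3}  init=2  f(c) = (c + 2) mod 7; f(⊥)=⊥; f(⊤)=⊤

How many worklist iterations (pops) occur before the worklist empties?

Trace (13 dequeues):
  [1] u=0 | in 2 | out 6 | prev ⊥ | push {}
  [2] u=1 | in ⊤ | out ⊤ | prev ⊥ | push {}
  [3] u=2 | in ⊤ | out ⊤ | prev ⊥ | push {0,1}
  [4] u=3 | in ⊤ | out 0 | prev ⊥ | push {}
  [5] u=4 | in 6 | out 0 | prev ⊥ | push {2}
  [6] u=5 | in 0 | out 2 | ==
  [7] u=0 | in ⊤ | out ⊤ | prev 6 | push {3,4}
  [8] u=1 | in ⊤ | out ⊤ | ==
  [9] u=2 | in ⊤ | out ⊤ | ==
  [10] u=3 | in ⊤ | out 0 | ==
  [11] u=4 | in ⊤ | out ⊤ | prev 0 | push {1,2}
  [12] u=1 | in ⊤ | out ⊤ | ==
  [13] u=2 | in ⊤ | out ⊤ | ==

Converged values:
  [0] ⊤
  [1] ⊤
  [2] ⊤
  [3] 0
  [4] ⊤
  [5] 2

13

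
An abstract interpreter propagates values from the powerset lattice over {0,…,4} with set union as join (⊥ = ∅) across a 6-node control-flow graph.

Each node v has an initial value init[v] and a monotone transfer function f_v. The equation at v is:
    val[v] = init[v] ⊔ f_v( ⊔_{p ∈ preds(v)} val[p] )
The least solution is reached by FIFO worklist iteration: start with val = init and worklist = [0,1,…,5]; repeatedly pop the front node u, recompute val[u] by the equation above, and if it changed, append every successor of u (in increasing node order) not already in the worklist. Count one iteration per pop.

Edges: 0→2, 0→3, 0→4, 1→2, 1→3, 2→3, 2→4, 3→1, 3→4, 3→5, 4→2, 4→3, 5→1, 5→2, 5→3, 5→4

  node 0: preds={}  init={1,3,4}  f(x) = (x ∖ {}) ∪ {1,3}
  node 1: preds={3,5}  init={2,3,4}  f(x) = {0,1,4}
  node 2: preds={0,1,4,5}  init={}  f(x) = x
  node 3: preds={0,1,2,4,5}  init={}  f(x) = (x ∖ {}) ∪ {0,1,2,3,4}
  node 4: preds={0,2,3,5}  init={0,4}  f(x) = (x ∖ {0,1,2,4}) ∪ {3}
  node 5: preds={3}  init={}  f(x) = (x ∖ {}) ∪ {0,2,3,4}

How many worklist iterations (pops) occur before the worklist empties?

10

Iteration log — 10 steps:
  step 1. node 0  ⊔preds={}  new={1,3,4}  stable
  step 2. node 1  ⊔preds={}  new={0,1,2,3,4}  old={2,3,4}  +wl: 
  step 3. node 2  ⊔preds={0,1,2,3,4}  new={0,1,2,3,4}  old={}  +wl: 
  step 4. node 3  ⊔preds={0,1,2,3,4}  new={0,1,2,3,4}  old={}  +wl: 1
  step 5. node 4  ⊔preds={0,1,2,3,4}  new={0,3,4}  old={0,4}  +wl: 2,3
  step 6. node 5  ⊔preds={0,1,2,3,4}  new={0,1,2,3,4}  old={}  +wl: 4
  step 7. node 1  ⊔preds={0,1,2,3,4}  new={0,1,2,3,4}  stable
  step 8. node 2  ⊔preds={0,1,2,3,4}  new={0,1,2,3,4}  stable
  step 9. node 3  ⊔preds={0,1,2,3,4}  new={0,1,2,3,4}  stable
  step 10. node 4  ⊔preds={0,1,2,3,4}  new={0,3,4}  stable

Least fixpoint reached:
  node 0: {1,3,4}
  node 1: {0,1,2,3,4}
  node 2: {0,1,2,3,4}
  node 3: {0,1,2,3,4}
  node 4: {0,3,4}
  node 5: {0,1,2,3,4}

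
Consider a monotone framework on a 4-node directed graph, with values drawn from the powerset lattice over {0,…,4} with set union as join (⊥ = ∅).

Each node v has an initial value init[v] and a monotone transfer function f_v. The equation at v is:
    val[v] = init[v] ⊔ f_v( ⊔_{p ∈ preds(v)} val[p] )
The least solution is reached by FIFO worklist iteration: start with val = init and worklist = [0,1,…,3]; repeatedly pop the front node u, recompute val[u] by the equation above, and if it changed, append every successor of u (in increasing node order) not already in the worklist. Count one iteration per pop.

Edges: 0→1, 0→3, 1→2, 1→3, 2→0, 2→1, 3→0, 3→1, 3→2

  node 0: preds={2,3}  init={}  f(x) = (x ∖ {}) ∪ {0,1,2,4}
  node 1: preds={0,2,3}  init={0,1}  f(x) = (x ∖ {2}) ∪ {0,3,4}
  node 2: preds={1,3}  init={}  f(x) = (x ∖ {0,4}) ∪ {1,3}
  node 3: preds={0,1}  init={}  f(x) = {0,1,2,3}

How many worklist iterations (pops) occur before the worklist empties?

10

Iteration log — 10 steps:
  step 1. node 0  ⊔preds={}  new={0,1,2,4}  old={}  +wl: 
  step 2. node 1  ⊔preds={0,1,2,4}  new={0,1,3,4}  old={0,1}  +wl: 
  step 3. node 2  ⊔preds={0,1,3,4}  new={1,3}  old={}  +wl: 0,1
  step 4. node 3  ⊔preds={0,1,2,3,4}  new={0,1,2,3}  old={}  +wl: 2
  step 5. node 0  ⊔preds={0,1,2,3}  new={0,1,2,3,4}  old={0,1,2,4}  +wl: 3
  step 6. node 1  ⊔preds={0,1,2,3,4}  new={0,1,3,4}  stable
  step 7. node 2  ⊔preds={0,1,2,3,4}  new={1,2,3}  old={1,3}  +wl: 0,1
  step 8. node 3  ⊔preds={0,1,2,3,4}  new={0,1,2,3}  stable
  step 9. node 0  ⊔preds={0,1,2,3}  new={0,1,2,3,4}  stable
  step 10. node 1  ⊔preds={0,1,2,3,4}  new={0,1,3,4}  stable

Least fixpoint reached:
  node 0: {0,1,2,3,4}
  node 1: {0,1,3,4}
  node 2: {1,2,3}
  node 3: {0,1,2,3}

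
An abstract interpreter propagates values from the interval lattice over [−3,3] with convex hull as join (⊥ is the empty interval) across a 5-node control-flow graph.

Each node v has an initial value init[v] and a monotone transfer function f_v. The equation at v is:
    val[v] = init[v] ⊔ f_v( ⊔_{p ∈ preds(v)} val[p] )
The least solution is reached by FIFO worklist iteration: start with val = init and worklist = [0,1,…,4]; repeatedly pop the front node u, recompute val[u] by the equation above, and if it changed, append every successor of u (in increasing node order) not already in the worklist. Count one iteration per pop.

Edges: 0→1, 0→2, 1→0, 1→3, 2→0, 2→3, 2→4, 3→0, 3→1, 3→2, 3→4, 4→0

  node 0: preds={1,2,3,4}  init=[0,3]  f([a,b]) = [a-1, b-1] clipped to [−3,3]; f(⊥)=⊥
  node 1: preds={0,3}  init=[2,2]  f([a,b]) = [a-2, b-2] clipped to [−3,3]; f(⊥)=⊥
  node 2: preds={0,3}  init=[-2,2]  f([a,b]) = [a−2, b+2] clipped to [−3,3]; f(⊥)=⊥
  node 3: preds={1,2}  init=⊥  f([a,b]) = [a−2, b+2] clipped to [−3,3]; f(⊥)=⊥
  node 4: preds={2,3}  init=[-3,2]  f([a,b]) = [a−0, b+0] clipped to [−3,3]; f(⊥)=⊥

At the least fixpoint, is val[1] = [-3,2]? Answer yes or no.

yes

Iteration log — 8 steps:
  step 1. node 0  ⊔preds=[-3,2]  new=[-3,3]  old=[0,3]  +wl: 
  step 2. node 1  ⊔preds=[-3,3]  new=[-3,2]  old=[2,2]  +wl: 0
  step 3. node 2  ⊔preds=[-3,3]  new=[-3,3]  old=[-2,2]  +wl: 
  step 4. node 3  ⊔preds=[-3,3]  new=[-3,3]  old=⊥  +wl: 1,2
  step 5. node 4  ⊔preds=[-3,3]  new=[-3,3]  old=[-3,2]  +wl: 
  step 6. node 0  ⊔preds=[-3,3]  new=[-3,3]  stable
  step 7. node 1  ⊔preds=[-3,3]  new=[-3,2]  stable
  step 8. node 2  ⊔preds=[-3,3]  new=[-3,3]  stable

Least fixpoint reached:
  node 0: [-3,3]
  node 1: [-3,2]
  node 2: [-3,3]
  node 3: [-3,3]
  node 4: [-3,3]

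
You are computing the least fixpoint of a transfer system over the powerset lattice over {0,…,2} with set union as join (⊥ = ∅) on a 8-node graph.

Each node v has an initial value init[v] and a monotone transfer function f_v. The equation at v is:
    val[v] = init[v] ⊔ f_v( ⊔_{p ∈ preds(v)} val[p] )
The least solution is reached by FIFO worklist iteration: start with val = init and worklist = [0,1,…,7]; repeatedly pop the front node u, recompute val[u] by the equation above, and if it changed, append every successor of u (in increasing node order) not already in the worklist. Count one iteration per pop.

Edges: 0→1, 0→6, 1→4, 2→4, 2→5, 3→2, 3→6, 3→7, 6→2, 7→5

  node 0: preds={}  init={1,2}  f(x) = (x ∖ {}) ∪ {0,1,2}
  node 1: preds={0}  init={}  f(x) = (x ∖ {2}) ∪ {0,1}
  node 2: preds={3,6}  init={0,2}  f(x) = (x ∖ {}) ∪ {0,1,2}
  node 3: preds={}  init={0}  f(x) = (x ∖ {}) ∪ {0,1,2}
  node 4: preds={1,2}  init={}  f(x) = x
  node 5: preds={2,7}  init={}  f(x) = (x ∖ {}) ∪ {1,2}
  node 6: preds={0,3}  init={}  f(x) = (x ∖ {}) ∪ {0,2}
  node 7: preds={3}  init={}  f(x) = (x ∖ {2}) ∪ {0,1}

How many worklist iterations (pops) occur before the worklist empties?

Trace (10 dequeues):
  [1] u=0 | in {} | out {0,1,2} | prev {1,2} | push {}
  [2] u=1 | in {0,1,2} | out {0,1} | prev {} | push {}
  [3] u=2 | in {0} | out {0,1,2} | prev {0,2} | push {}
  [4] u=3 | in {} | out {0,1,2} | prev {0} | push {2}
  [5] u=4 | in {0,1,2} | out {0,1,2} | prev {} | push {}
  [6] u=5 | in {0,1,2} | out {0,1,2} | prev {} | push {}
  [7] u=6 | in {0,1,2} | out {0,1,2} | prev {} | push {}
  [8] u=7 | in {0,1,2} | out {0,1} | prev {} | push {5}
  [9] u=2 | in {0,1,2} | out {0,1,2} | ==
  [10] u=5 | in {0,1,2} | out {0,1,2} | ==

Converged values:
  [0] {0,1,2}
  [1] {0,1}
  [2] {0,1,2}
  [3] {0,1,2}
  [4] {0,1,2}
  [5] {0,1,2}
  [6] {0,1,2}
  [7] {0,1}

10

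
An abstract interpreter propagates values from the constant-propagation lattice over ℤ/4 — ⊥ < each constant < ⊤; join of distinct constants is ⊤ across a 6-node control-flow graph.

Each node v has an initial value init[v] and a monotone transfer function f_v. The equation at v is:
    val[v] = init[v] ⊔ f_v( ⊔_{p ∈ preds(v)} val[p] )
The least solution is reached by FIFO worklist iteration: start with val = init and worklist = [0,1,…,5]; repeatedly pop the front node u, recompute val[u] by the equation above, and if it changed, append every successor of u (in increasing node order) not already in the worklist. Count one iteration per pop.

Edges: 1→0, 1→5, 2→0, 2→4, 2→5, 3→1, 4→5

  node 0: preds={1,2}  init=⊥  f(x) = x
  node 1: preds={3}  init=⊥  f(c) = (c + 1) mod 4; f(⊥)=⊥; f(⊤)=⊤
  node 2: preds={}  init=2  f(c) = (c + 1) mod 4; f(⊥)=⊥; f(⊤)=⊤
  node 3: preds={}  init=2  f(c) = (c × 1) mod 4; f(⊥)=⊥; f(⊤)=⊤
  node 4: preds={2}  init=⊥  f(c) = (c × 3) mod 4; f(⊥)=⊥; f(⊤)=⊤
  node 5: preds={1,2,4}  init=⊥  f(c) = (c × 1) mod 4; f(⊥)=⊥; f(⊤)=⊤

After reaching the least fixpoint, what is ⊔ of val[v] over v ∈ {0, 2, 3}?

⊤

Iteration log — 7 steps:
  step 1. node 0  ⊔preds=2  new=2  old=⊥  +wl: 
  step 2. node 1  ⊔preds=2  new=3  old=⊥  +wl: 0
  step 3. node 2  ⊔preds=⊥  new=2  stable
  step 4. node 3  ⊔preds=⊥  new=2  stable
  step 5. node 4  ⊔preds=2  new=2  old=⊥  +wl: 
  step 6. node 5  ⊔preds=⊤  new=⊤  old=⊥  +wl: 
  step 7. node 0  ⊔preds=⊤  new=⊤  old=2  +wl: 

Least fixpoint reached:
  node 0: ⊤
  node 1: 3
  node 2: 2
  node 3: 2
  node 4: 2
  node 5: ⊤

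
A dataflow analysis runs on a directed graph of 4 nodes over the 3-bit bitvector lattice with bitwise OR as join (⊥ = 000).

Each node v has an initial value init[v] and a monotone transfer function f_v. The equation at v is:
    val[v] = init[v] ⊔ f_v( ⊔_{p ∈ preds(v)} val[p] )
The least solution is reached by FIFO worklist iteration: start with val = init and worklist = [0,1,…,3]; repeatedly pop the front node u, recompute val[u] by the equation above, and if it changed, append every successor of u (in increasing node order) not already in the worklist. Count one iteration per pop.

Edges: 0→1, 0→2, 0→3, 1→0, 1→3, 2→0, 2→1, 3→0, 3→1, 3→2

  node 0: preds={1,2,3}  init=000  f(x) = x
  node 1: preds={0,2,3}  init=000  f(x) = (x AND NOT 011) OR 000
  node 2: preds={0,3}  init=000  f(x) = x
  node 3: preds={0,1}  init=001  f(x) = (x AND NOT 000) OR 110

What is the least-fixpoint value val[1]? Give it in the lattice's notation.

Trace (10 dequeues):
  [1] u=0 | in 001 | out 001 | prev 000 | push {}
  [2] u=1 | in 001 | out 000 | ==
  [3] u=2 | in 001 | out 001 | prev 000 | push {0,1}
  [4] u=3 | in 001 | out 111 | prev 001 | push {2}
  [5] u=0 | in 111 | out 111 | prev 001 | push {3}
  [6] u=1 | in 111 | out 100 | prev 000 | push {0}
  [7] u=2 | in 111 | out 111 | prev 001 | push {1}
  [8] u=3 | in 111 | out 111 | ==
  [9] u=0 | in 111 | out 111 | ==
  [10] u=1 | in 111 | out 100 | ==

Converged values:
  [0] 111
  [1] 100
  [2] 111
  [3] 111

100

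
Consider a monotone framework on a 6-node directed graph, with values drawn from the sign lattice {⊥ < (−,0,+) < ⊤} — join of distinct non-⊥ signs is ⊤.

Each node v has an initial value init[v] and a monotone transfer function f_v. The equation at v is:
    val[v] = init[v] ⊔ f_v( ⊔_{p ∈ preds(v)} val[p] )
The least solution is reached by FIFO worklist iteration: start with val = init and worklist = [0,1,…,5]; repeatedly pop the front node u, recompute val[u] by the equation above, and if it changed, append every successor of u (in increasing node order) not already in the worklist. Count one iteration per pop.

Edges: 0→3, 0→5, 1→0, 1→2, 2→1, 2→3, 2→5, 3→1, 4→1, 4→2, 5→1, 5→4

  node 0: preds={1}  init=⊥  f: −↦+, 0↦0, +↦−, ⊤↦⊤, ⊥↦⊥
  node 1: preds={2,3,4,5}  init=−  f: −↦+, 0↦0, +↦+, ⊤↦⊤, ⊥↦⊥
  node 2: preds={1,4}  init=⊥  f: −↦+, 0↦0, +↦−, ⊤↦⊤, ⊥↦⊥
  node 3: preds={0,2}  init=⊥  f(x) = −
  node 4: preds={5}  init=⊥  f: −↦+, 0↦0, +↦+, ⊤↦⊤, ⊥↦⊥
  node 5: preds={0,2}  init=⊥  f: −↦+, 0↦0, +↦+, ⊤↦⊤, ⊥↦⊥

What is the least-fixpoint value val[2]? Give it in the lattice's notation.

Trace (17 dequeues):
  [1] u=0 | in − | out + | prev ⊥ | push {}
  [2] u=1 | in ⊥ | out − | ==
  [3] u=2 | in − | out + | prev ⊥ | push {1}
  [4] u=3 | in + | out − | prev ⊥ | push {}
  [5] u=4 | in ⊥ | out ⊥ | ==
  [6] u=5 | in + | out + | prev ⊥ | push {4}
  [7] u=1 | in ⊤ | out ⊤ | prev − | push {0,2}
  [8] u=4 | in + | out + | prev ⊥ | push {1}
  [9] u=0 | in ⊤ | out ⊤ | prev + | push {3,5}
  [10] u=2 | in ⊤ | out ⊤ | prev + | push {}
  [11] u=1 | in ⊤ | out ⊤ | ==
  [12] u=3 | in ⊤ | out − | ==
  [13] u=5 | in ⊤ | out ⊤ | prev + | push {1,4}
  [14] u=1 | in ⊤ | out ⊤ | ==
  [15] u=4 | in ⊤ | out ⊤ | prev + | push {1,2}
  [16] u=1 | in ⊤ | out ⊤ | ==
  [17] u=2 | in ⊤ | out ⊤ | ==

Converged values:
  [0] ⊤
  [1] ⊤
  [2] ⊤
  [3] −
  [4] ⊤
  [5] ⊤

⊤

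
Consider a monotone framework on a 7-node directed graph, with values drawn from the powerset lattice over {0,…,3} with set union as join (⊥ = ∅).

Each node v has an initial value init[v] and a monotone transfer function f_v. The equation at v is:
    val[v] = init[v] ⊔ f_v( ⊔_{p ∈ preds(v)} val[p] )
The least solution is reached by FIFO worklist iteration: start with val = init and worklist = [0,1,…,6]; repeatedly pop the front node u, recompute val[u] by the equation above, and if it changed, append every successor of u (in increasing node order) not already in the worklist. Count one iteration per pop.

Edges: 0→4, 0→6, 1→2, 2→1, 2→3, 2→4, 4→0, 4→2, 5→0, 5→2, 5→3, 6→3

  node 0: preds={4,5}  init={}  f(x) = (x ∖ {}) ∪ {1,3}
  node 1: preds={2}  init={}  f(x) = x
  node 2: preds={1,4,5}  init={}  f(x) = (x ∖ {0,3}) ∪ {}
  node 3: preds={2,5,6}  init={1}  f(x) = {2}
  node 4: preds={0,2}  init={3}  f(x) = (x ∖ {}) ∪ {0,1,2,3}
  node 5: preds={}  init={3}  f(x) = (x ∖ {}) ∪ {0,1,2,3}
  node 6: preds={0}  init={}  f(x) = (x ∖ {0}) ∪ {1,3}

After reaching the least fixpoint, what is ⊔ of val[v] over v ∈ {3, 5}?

Trace (15 dequeues):
  [1] u=0 | in {3} | out {1,3} | prev {} | push {}
  [2] u=1 | in {} | out {} | ==
  [3] u=2 | in {3} | out {} | ==
  [4] u=3 | in {3} | out {1,2} | prev {1} | push {}
  [5] u=4 | in {1,3} | out {0,1,2,3} | prev {3} | push {0,2}
  [6] u=5 | in {} | out {0,1,2,3} | prev {3} | push {3}
  [7] u=6 | in {1,3} | out {1,3} | prev {} | push {}
  [8] u=0 | in {0,1,2,3} | out {0,1,2,3} | prev {1,3} | push {4,6}
  [9] u=2 | in {0,1,2,3} | out {1,2} | prev {} | push {1}
  [10] u=3 | in {0,1,2,3} | out {1,2} | ==
  [11] u=4 | in {0,1,2,3} | out {0,1,2,3} | ==
  [12] u=6 | in {0,1,2,3} | out {1,2,3} | prev {1,3} | push {3}
  [13] u=1 | in {1,2} | out {1,2} | prev {} | push {2}
  [14] u=3 | in {0,1,2,3} | out {1,2} | ==
  [15] u=2 | in {0,1,2,3} | out {1,2} | ==

Converged values:
  [0] {0,1,2,3}
  [1] {1,2}
  [2] {1,2}
  [3] {1,2}
  [4] {0,1,2,3}
  [5] {0,1,2,3}
  [6] {1,2,3}

{0,1,2,3}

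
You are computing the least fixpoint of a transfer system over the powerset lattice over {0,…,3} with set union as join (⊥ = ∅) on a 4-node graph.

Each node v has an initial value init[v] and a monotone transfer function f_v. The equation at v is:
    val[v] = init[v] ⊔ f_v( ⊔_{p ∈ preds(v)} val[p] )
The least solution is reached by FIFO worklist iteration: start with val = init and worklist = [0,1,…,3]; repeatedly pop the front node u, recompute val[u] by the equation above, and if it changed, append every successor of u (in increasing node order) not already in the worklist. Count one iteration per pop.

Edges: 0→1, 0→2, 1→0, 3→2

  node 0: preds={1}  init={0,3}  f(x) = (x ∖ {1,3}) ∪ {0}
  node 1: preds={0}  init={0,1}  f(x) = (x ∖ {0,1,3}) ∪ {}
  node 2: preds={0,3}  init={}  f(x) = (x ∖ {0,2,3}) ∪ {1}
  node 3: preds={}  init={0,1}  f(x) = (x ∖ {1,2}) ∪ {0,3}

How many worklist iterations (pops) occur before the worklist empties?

Iteration log — 5 steps:
  step 1. node 0  ⊔preds={0,1}  new={0,3}  stable
  step 2. node 1  ⊔preds={0,3}  new={0,1}  stable
  step 3. node 2  ⊔preds={0,1,3}  new={1}  old={}  +wl: 
  step 4. node 3  ⊔preds={}  new={0,1,3}  old={0,1}  +wl: 2
  step 5. node 2  ⊔preds={0,1,3}  new={1}  stable

Least fixpoint reached:
  node 0: {0,3}
  node 1: {0,1}
  node 2: {1}
  node 3: {0,1,3}

5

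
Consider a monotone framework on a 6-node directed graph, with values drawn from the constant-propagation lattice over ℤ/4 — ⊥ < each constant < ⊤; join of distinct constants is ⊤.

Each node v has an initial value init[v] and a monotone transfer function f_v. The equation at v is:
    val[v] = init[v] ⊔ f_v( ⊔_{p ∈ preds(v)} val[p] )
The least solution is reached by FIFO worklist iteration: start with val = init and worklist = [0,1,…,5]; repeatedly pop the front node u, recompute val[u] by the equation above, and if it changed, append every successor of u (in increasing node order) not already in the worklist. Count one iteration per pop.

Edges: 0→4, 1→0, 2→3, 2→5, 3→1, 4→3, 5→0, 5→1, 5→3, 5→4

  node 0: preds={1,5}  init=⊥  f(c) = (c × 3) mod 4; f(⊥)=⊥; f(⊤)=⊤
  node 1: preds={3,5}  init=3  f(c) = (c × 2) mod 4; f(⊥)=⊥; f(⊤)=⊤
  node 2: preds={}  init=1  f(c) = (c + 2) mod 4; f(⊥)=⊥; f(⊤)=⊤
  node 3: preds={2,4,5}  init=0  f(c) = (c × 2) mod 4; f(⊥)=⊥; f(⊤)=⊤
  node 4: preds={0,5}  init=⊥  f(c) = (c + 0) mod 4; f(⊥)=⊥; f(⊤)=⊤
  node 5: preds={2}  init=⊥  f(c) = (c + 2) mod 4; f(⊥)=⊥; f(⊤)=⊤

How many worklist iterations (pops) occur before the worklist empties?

Iteration log — 11 steps:
  step 1. node 0  ⊔preds=3  new=1  old=⊥  +wl: 
  step 2. node 1  ⊔preds=0  new=⊤  old=3  +wl: 0
  step 3. node 2  ⊔preds=⊥  new=1  stable
  step 4. node 3  ⊔preds=1  new=⊤  old=0  +wl: 1
  step 5. node 4  ⊔preds=1  new=1  old=⊥  +wl: 3
  step 6. node 5  ⊔preds=1  new=3  old=⊥  +wl: 4
  step 7. node 0  ⊔preds=⊤  new=⊤  old=1  +wl: 
  step 8. node 1  ⊔preds=⊤  new=⊤  stable
  step 9. node 3  ⊔preds=⊤  new=⊤  stable
  step 10. node 4  ⊔preds=⊤  new=⊤  old=1  +wl: 3
  step 11. node 3  ⊔preds=⊤  new=⊤  stable

Least fixpoint reached:
  node 0: ⊤
  node 1: ⊤
  node 2: 1
  node 3: ⊤
  node 4: ⊤
  node 5: 3

11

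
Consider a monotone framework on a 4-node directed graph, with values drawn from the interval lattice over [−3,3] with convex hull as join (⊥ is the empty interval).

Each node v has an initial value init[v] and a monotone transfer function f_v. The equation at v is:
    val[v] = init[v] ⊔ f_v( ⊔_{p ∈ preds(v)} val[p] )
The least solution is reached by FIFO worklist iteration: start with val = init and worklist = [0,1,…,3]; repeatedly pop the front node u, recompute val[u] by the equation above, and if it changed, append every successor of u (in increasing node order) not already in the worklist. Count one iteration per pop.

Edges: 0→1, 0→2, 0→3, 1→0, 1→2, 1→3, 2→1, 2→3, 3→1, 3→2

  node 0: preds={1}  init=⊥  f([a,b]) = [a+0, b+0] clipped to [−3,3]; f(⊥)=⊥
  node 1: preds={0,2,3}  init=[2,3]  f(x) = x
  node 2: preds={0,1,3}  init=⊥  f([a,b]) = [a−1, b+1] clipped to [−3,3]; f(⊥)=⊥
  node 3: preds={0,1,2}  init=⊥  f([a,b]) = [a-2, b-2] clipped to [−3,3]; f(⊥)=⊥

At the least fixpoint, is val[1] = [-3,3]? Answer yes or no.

yes

Iteration log — 14 steps:
  step 1. node 0  ⊔preds=[2,3]  new=[2,3]  old=⊥  +wl: 
  step 2. node 1  ⊔preds=[2,3]  new=[2,3]  stable
  step 3. node 2  ⊔preds=[2,3]  new=[1,3]  old=⊥  +wl: 1
  step 4. node 3  ⊔preds=[1,3]  new=[-1,1]  old=⊥  +wl: 2
  step 5. node 1  ⊔preds=[-1,3]  new=[-1,3]  old=[2,3]  +wl: 0,3
  step 6. node 2  ⊔preds=[-1,3]  new=[-2,3]  old=[1,3]  +wl: 1
  step 7. node 0  ⊔preds=[-1,3]  new=[-1,3]  old=[2,3]  +wl: 2
  step 8. node 3  ⊔preds=[-2,3]  new=[-3,1]  old=[-1,1]  +wl: 
  step 9. node 1  ⊔preds=[-3,3]  new=[-3,3]  old=[-1,3]  +wl: 0,3
  step 10. node 2  ⊔preds=[-3,3]  new=[-3,3]  old=[-2,3]  +wl: 1
  step 11. node 0  ⊔preds=[-3,3]  new=[-3,3]  old=[-1,3]  +wl: 2
  step 12. node 3  ⊔preds=[-3,3]  new=[-3,1]  stable
  step 13. node 1  ⊔preds=[-3,3]  new=[-3,3]  stable
  step 14. node 2  ⊔preds=[-3,3]  new=[-3,3]  stable

Least fixpoint reached:
  node 0: [-3,3]
  node 1: [-3,3]
  node 2: [-3,3]
  node 3: [-3,1]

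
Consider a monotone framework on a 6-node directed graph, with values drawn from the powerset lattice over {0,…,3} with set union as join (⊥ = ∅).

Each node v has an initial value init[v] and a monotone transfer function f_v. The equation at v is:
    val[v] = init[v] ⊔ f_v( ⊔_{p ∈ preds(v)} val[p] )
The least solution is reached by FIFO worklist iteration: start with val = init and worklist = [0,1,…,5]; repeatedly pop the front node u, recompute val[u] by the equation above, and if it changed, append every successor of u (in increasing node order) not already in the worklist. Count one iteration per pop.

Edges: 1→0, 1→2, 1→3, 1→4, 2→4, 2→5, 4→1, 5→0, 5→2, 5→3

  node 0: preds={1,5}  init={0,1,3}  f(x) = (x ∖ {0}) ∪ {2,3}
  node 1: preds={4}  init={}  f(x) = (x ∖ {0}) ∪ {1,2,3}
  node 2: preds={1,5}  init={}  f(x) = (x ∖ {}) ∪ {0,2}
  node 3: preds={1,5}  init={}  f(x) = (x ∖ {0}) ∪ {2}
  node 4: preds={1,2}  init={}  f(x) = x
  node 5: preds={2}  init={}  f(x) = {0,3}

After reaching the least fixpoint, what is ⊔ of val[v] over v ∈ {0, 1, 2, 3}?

{0,1,2,3}

Iteration log — 10 steps:
  step 1. node 0  ⊔preds={}  new={0,1,2,3}  old={0,1,3}  +wl: 
  step 2. node 1  ⊔preds={}  new={1,2,3}  old={}  +wl: 0
  step 3. node 2  ⊔preds={1,2,3}  new={0,1,2,3}  old={}  +wl: 
  step 4. node 3  ⊔preds={1,2,3}  new={1,2,3}  old={}  +wl: 
  step 5. node 4  ⊔preds={0,1,2,3}  new={0,1,2,3}  old={}  +wl: 1
  step 6. node 5  ⊔preds={0,1,2,3}  new={0,3}  old={}  +wl: 2,3
  step 7. node 0  ⊔preds={0,1,2,3}  new={0,1,2,3}  stable
  step 8. node 1  ⊔preds={0,1,2,3}  new={1,2,3}  stable
  step 9. node 2  ⊔preds={0,1,2,3}  new={0,1,2,3}  stable
  step 10. node 3  ⊔preds={0,1,2,3}  new={1,2,3}  stable

Least fixpoint reached:
  node 0: {0,1,2,3}
  node 1: {1,2,3}
  node 2: {0,1,2,3}
  node 3: {1,2,3}
  node 4: {0,1,2,3}
  node 5: {0,3}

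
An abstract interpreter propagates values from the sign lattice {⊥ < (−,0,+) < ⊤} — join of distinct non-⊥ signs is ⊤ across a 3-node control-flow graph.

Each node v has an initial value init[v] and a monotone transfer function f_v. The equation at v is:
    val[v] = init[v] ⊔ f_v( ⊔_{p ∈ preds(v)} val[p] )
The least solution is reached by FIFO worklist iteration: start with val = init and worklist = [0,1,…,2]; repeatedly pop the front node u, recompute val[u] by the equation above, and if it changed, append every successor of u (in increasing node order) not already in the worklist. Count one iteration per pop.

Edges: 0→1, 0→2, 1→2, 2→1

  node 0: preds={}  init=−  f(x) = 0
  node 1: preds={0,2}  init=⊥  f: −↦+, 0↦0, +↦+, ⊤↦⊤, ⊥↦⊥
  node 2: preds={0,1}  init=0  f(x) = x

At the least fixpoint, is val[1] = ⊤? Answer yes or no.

Trace (4 dequeues):
  [1] u=0 | in ⊥ | out ⊤ | prev − | push {}
  [2] u=1 | in ⊤ | out ⊤ | prev ⊥ | push {}
  [3] u=2 | in ⊤ | out ⊤ | prev 0 | push {1}
  [4] u=1 | in ⊤ | out ⊤ | ==

Converged values:
  [0] ⊤
  [1] ⊤
  [2] ⊤

yes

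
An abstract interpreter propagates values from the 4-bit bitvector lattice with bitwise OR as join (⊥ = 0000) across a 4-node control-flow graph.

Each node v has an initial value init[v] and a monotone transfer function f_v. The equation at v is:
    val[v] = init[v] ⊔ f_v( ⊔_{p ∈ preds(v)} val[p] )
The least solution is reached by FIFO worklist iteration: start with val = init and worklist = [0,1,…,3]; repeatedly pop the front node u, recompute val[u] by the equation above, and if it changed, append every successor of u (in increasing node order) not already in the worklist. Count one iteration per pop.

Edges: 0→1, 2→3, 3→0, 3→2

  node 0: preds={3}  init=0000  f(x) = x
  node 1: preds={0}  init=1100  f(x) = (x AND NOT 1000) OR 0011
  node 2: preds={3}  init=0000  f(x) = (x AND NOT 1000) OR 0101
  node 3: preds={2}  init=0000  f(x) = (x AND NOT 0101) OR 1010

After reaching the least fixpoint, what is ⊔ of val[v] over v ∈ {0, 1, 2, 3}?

Trace (8 dequeues):
  [1] u=0 | in 0000 | out 0000 | ==
  [2] u=1 | in 0000 | out 1111 | prev 1100 | push {}
  [3] u=2 | in 0000 | out 0101 | prev 0000 | push {}
  [4] u=3 | in 0101 | out 1010 | prev 0000 | push {0,2}
  [5] u=0 | in 1010 | out 1010 | prev 0000 | push {1}
  [6] u=2 | in 1010 | out 0111 | prev 0101 | push {3}
  [7] u=1 | in 1010 | out 1111 | ==
  [8] u=3 | in 0111 | out 1010 | ==

Converged values:
  [0] 1010
  [1] 1111
  [2] 0111
  [3] 1010

1111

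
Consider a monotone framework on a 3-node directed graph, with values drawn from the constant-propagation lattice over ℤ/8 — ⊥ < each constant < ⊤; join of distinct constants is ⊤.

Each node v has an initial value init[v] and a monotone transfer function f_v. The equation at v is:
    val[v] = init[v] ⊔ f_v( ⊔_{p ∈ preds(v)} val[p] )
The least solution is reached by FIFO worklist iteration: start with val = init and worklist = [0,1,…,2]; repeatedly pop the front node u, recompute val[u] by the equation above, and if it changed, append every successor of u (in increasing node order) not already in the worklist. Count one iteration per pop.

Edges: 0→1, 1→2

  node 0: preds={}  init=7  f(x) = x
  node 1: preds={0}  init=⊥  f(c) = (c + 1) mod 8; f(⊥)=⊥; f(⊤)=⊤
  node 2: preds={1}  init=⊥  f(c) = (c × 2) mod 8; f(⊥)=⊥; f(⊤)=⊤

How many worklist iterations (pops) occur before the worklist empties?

3

Iteration log — 3 steps:
  step 1. node 0  ⊔preds=⊥  new=7  stable
  step 2. node 1  ⊔preds=7  new=0  old=⊥  +wl: 
  step 3. node 2  ⊔preds=0  new=0  old=⊥  +wl: 

Least fixpoint reached:
  node 0: 7
  node 1: 0
  node 2: 0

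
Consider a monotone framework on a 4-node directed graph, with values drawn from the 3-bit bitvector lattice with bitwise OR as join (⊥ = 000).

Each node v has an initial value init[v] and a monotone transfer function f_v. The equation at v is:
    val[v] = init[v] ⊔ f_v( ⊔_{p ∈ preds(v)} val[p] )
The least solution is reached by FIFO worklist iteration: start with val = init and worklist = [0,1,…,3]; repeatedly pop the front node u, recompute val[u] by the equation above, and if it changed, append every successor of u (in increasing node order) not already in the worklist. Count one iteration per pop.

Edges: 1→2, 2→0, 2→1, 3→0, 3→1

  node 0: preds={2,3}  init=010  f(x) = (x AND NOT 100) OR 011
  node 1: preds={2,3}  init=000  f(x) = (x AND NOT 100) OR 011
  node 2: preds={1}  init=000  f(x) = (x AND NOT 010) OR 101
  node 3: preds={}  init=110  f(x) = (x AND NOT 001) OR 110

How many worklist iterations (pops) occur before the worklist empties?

Trace (6 dequeues):
  [1] u=0 | in 110 | out 011 | prev 010 | push {}
  [2] u=1 | in 110 | out 011 | prev 000 | push {}
  [3] u=2 | in 011 | out 101 | prev 000 | push {0,1}
  [4] u=3 | in 000 | out 110 | ==
  [5] u=0 | in 111 | out 011 | ==
  [6] u=1 | in 111 | out 011 | ==

Converged values:
  [0] 011
  [1] 011
  [2] 101
  [3] 110

6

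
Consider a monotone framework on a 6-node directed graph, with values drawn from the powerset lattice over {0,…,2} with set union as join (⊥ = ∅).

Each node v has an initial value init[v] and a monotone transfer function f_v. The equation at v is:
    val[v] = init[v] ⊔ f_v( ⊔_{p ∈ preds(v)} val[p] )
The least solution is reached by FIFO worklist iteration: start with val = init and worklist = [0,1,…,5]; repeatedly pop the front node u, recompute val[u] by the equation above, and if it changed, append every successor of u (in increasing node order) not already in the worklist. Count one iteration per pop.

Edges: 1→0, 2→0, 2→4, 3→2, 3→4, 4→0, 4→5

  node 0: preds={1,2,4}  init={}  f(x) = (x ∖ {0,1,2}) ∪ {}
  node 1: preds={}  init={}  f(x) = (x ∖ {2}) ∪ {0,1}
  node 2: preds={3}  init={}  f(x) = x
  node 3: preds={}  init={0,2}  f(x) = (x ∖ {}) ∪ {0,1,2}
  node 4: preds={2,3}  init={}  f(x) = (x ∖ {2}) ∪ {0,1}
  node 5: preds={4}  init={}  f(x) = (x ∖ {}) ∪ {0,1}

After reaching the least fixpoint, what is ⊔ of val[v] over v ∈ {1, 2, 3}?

Worklist (10 pops):
  #1 pop 0: in={} → {} (no change)
  #2 pop 1: in={} → {0,1} (was {}); enqueue [0]
  #3 pop 2: in={0,2} → {0,2} (was {}); enqueue []
  #4 pop 3: in={} → {0,1,2} (was {0,2}); enqueue [2]
  #5 pop 4: in={0,1,2} → {0,1} (was {}); enqueue []
  #6 pop 5: in={0,1} → {0,1} (was {}); enqueue []
  #7 pop 0: in={0,1,2} → {} (no change)
  #8 pop 2: in={0,1,2} → {0,1,2} (was {0,2}); enqueue [0,4]
  #9 pop 0: in={0,1,2} → {} (no change)
  #10 pop 4: in={0,1,2} → {0,1} (no change)

Fixpoint:
  val[0] = {}
  val[1] = {0,1}
  val[2] = {0,1,2}
  val[3] = {0,1,2}
  val[4] = {0,1}
  val[5] = {0,1}

{0,1,2}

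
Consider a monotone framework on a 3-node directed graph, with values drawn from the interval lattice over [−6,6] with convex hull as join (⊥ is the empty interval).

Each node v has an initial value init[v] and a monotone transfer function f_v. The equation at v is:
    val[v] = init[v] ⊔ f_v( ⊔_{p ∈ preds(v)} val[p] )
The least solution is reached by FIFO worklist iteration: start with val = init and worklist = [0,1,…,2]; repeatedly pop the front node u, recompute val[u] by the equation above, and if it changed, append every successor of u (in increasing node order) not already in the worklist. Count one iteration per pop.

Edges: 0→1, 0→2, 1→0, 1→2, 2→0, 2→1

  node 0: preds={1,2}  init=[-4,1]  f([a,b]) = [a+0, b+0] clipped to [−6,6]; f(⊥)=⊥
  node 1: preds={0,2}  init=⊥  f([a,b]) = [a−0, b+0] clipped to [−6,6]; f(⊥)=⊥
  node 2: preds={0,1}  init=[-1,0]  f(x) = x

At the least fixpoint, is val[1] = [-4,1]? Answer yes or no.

Iteration log — 5 steps:
  step 1. node 0  ⊔preds=[-1,0]  new=[-4,1]  stable
  step 2. node 1  ⊔preds=[-4,1]  new=[-4,1]  old=⊥  +wl: 0
  step 3. node 2  ⊔preds=[-4,1]  new=[-4,1]  old=[-1,0]  +wl: 1
  step 4. node 0  ⊔preds=[-4,1]  new=[-4,1]  stable
  step 5. node 1  ⊔preds=[-4,1]  new=[-4,1]  stable

Least fixpoint reached:
  node 0: [-4,1]
  node 1: [-4,1]
  node 2: [-4,1]

yes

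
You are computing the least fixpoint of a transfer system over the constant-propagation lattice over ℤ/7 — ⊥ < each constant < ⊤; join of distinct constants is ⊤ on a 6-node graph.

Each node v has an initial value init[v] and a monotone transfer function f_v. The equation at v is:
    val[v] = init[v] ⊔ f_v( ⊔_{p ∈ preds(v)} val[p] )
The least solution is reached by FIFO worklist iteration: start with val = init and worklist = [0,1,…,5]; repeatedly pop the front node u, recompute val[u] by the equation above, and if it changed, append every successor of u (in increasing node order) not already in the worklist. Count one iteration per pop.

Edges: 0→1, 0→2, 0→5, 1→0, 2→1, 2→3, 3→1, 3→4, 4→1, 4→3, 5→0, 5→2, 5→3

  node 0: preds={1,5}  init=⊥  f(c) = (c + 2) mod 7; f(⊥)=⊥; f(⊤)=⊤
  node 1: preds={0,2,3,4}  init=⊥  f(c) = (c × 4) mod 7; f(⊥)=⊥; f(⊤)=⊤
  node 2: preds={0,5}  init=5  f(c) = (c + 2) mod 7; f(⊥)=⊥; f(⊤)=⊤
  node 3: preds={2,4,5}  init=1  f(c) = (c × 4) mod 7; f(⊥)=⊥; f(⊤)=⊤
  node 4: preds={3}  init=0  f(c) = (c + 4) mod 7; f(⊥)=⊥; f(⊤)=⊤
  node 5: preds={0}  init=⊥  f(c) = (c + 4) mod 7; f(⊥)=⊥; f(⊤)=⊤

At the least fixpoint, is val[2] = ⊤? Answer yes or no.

Worklist (15 pops):
  #1 pop 0: in=⊥ → ⊥ (no change)
  #2 pop 1: in=⊤ → ⊤ (was ⊥); enqueue [0]
  #3 pop 2: in=⊥ → 5 (no change)
  #4 pop 3: in=⊤ → ⊤ (was 1); enqueue [1]
  #5 pop 4: in=⊤ → ⊤ (was 0); enqueue [3]
  #6 pop 5: in=⊥ → ⊥ (no change)
  #7 pop 0: in=⊤ → ⊤ (was ⊥); enqueue [2,5]
  #8 pop 1: in=⊤ → ⊤ (no change)
  #9 pop 3: in=⊤ → ⊤ (no change)
  #10 pop 2: in=⊤ → ⊤ (was 5); enqueue [1,3]
  #11 pop 5: in=⊤ → ⊤ (was ⊥); enqueue [0,2]
  #12 pop 1: in=⊤ → ⊤ (no change)
  #13 pop 3: in=⊤ → ⊤ (no change)
  #14 pop 0: in=⊤ → ⊤ (no change)
  #15 pop 2: in=⊤ → ⊤ (no change)

Fixpoint:
  val[0] = ⊤
  val[1] = ⊤
  val[2] = ⊤
  val[3] = ⊤
  val[4] = ⊤
  val[5] = ⊤

yes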